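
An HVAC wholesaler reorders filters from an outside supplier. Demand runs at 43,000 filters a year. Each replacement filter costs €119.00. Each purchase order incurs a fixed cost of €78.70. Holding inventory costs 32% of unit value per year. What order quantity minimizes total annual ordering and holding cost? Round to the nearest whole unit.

Holding cost H = 0.32 × €119.00 = €38.0800 per unit per year.
EOQ = √(2DS / H) = √(2 × 43,000 × 78.7 / 38.08).
= √(6,768,200 / 38.08) = √177,736.3445 ≈ 421.588.

Q* ≈ 422 filters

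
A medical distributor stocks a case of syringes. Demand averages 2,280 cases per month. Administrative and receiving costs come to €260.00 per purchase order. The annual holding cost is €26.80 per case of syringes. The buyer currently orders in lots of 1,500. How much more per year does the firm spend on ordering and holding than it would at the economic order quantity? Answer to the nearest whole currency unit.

Extra cost ≈ €5,316 per year

Annual demand D = 2,280 × 12 = 27,360.
EOQ = √(2DS/H) = √(2 × 27,360 × 260 / 26.8) ≈ 728.61.
Cost at Q* = (D/Q*)S + (Q*/2)H = √(2DSH) ≈ €19,526.62.
Cost at Q = 1,500: (27,360/1,500)×260 + (1,500/2)×26.8 = €4,742.40 + €20,100.00 = €24,842.40.
Excess = €24,842.40 − €19,526.62 = €5,315.78.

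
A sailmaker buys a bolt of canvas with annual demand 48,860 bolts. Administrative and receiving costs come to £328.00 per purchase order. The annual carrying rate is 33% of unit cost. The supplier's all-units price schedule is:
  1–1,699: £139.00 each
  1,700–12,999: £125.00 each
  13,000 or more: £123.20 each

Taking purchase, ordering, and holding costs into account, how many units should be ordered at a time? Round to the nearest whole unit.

Holding cost per unit per year at price C is H = 0.33·C.
Evaluate total cost at each tier's feasible EOQ or, if the EOQ is below the tier, at the tier's minimum quantity.
EOQ at £139.00 = 835.9 (feasible in tier 1): TC = 48,860×£139.00 + (48,860/835.9)×328 + (835.9/2)×0.33×£139.00 = £6,829,883.61.
EOQ at £125.00 = 881.5 < 1700, so use break Q=1700: TC = 48,860×£125.00 + (48,860/1700.0)×328 + (1700.0/2)×0.33×£125.00 = £6,151,989.61.
EOQ at £123.20 = 887.9 < 13000, so use break Q=13000: TC = 48,860×£123.20 + (48,860/13000.0)×328 + (13000.0/2)×0.33×£123.20 = £6,285,048.78.
Lowest total cost is £6,151,989.61 at Q = 1700.0.

Q* ≈ 1,700 bolts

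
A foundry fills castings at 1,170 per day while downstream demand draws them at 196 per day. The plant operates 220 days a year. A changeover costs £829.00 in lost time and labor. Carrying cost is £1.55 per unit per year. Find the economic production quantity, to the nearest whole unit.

Q* ≈ 7,444 castings

Annual demand D = 196 × 220 = 43,120.
Production build-up factor (1 − d/p) = 1 − 196/1,170 = 0.8325.
Q* = √(2DS / (H(1 − d/p))) = √(2 × 43,120 × 829 / (1.55 × 0.8325)).
= √(71,492,960 / 1.2903) ≈ 7443.535.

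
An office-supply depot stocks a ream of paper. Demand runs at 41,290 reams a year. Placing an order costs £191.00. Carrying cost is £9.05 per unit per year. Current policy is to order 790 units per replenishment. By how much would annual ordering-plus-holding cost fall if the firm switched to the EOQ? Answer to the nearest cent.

EOQ = √(2DS/H) = √(2 × 41,290 × 191 / 9.05) ≈ 1320.17.
Cost at Q* = (D/Q*)S + (Q*/2)H = √(2DSH) ≈ £11,947.54.
Cost at Q = 790: (41,290/790)×191 + (790/2)×9.05 = £9,982.77 + £3,574.75 = £13,557.52.
Excess = £13,557.52 − £11,947.54 = £1,609.98.

Extra cost ≈ £1,609.98 per year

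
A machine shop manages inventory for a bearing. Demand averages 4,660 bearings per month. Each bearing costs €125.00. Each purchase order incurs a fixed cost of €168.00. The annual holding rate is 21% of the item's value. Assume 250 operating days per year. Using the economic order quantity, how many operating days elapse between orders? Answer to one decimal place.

Annual demand D = 4,660 × 12 = 55,920.
Holding cost H = 0.21 × €125.00 = €26.2500 per unit per year.
EOQ = √(2DS/H) = √(2 × 55,920 × 168 / 26.25) ≈ 846.04.
Cycle time = Q*/D × 250 = 846.04 / 55,920 × 250 ≈ 3.782 days.

T ≈ 3.8 days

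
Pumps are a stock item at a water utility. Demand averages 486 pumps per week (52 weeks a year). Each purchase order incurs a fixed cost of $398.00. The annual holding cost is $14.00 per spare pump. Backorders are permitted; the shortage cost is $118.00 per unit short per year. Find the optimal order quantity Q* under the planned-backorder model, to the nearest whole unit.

Q* ≈ 1,268 pumps

Annual demand D = 486 × 52 = 25,272.
With planned backorders, Q* = √(2DS/H) · √((H+B)/B).
√(2DS/H) = √(2 × 25,272 × 398 / 14) = 1198.705.
√((H+B)/B) = √((14+118)/118) = 1.0577.
Q* ≈ 1267.822.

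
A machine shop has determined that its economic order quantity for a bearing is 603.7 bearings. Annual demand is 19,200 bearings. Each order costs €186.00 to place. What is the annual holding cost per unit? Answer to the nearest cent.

H ≈ €19.60

Squaring Q* = √(2DS/H) gives Q*² = 2DS/H.
From Q* = √(2DS/H): H = 2DS / Q*² = 2 × 19,200 × 186 / 603.7² = 19.5976.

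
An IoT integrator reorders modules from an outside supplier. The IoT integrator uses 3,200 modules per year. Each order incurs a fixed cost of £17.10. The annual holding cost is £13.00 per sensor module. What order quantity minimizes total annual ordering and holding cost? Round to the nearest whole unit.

EOQ = √(2DS / H) = √(2 × 3,200 × 17.1 / 13).
= √(109,440 / 13) = √8,418.4615 ≈ 91.752.

Q* ≈ 92 modules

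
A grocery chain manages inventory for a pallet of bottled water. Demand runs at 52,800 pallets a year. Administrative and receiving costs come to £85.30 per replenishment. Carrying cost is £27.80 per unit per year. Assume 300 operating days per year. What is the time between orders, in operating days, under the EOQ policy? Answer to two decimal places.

EOQ = √(2DS/H) = √(2 × 52,800 × 85.3 / 27.8) ≈ 569.23.
Cycle time = Q*/D × 300 = 569.23 / 52,800 × 300 ≈ 3.234 days.

T ≈ 3.23 days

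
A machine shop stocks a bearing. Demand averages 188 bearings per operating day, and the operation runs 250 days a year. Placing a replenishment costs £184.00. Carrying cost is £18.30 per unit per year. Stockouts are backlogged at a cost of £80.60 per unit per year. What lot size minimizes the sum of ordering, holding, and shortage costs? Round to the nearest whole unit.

Q* ≈ 1,077 bearings

Annual demand D = 188 × 250 = 47,000.
With planned backorders, Q* = √(2DS/H) · √((H+B)/B).
√(2DS/H) = √(2 × 47,000 × 184 / 18.3) = 972.181.
√((H+B)/B) = √((18.3+80.6)/80.6) = 1.1077.
Q* ≈ 1076.906.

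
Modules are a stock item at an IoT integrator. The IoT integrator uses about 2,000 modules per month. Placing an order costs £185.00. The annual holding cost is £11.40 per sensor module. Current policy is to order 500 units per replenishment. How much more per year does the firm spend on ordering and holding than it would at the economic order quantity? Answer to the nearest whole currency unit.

Extra cost ≈ £1,669 per year

Annual demand D = 2,000 × 12 = 24,000.
EOQ = √(2DS/H) = √(2 × 24,000 × 185 / 11.4) ≈ 882.58.
Cost at Q* = (D/Q*)S + (Q*/2)H = √(2DSH) ≈ £10,061.41.
Cost at Q = 500: (24,000/500)×185 + (500/2)×11.4 = £8,880.00 + £2,850.00 = £11,730.00.
Excess = £11,730.00 − £10,061.41 = £1,668.59.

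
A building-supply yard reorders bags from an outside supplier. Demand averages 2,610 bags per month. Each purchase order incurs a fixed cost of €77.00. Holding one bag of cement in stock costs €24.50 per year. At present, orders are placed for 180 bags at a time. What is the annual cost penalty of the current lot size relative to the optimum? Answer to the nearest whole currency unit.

Annual demand D = 2,610 × 12 = 31,320.
EOQ = √(2DS/H) = √(2 × 31,320 × 77 / 24.5) ≈ 443.70.
Cost at Q* = (D/Q*)S + (Q*/2)H = √(2DSH) ≈ €10,870.62.
Cost at Q = 180: (31,320/180)×77 + (180/2)×24.5 = €13,398.00 + €2,205.00 = €15,603.00.
Excess = €15,603.00 − €10,870.62 = €4,732.38.

Extra cost ≈ €4,732 per year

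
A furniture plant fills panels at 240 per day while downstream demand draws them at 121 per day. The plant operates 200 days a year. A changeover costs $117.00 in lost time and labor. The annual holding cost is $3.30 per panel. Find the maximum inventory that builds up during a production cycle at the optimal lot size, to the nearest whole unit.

Annual demand D = 121 × 200 = 24,200.
Production build-up factor (1 − d/p) = 1 − 121/240 = 0.4958.
Q* = √(2DS / (H(1 − d/p))) = √(2 × 24,200 × 117 / (3.3 × 0.4958)).
= √(5,662,800 / 1.6362) ≈ 1860.333.
Maximum inventory = Q*(1 − d/p) = 1860.333 × 0.4958 ≈ 922.415.

I_max ≈ 922 panels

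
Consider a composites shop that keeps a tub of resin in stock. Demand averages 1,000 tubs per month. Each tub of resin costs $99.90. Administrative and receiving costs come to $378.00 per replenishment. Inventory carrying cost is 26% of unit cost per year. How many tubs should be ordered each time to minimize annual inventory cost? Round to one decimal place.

Q* ≈ 591.0 tubs

Annual demand D = 1,000 × 12 = 12,000.
Holding cost H = 0.26 × $99.90 = $25.9740 per unit per year.
EOQ = √(2DS / H) = √(2 × 12,000 × 378 / 25.974).
= √(9,072,000 / 25.974) = √349,272.3493 ≈ 590.993.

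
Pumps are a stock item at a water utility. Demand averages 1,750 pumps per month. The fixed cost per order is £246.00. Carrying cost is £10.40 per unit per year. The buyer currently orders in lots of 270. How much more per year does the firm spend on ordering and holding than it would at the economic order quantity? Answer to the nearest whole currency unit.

Annual demand D = 1,750 × 12 = 21,000.
EOQ = √(2DS/H) = √(2 × 21,000 × 246 / 10.4) ≈ 996.73.
Cost at Q* = (D/Q*)S + (Q*/2)H = √(2DSH) ≈ £10,365.94.
Cost at Q = 270: (21,000/270)×246 + (270/2)×10.4 = £19,133.33 + £1,404.00 = £20,537.33.
Excess = £20,537.33 − £10,365.94 = £10,171.39.

Extra cost ≈ £10,171 per year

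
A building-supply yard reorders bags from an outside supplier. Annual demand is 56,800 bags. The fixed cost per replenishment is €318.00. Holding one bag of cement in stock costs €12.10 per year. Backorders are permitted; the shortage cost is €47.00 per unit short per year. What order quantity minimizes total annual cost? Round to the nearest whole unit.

Q* ≈ 1,938 bags

With planned backorders, Q* = √(2DS/H) · √((H+B)/B).
√(2DS/H) = √(2 × 56,800 × 318 / 12.1) = 1727.866.
√((H+B)/B) = √((12.1+47)/47) = 1.1214.
Q* ≈ 1937.559.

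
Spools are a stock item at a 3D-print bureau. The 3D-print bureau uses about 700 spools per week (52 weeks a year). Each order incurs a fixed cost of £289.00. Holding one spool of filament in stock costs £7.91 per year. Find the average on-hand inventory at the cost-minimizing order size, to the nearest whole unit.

Average inventory ≈ 815 spools

Annual demand D = 700 × 52 = 36,400.
Q* = √(2DS/H) = √(2 × 36,400 × 289 / 7.91) ≈ 1630.90.
Average inventory = Q*/2 ≈ 1630.90 / 2 = 815.448.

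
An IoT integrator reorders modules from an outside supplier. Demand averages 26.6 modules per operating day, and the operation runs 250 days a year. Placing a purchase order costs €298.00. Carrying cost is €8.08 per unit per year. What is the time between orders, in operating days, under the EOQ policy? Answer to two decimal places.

T ≈ 26.33 days

Annual demand D = 26.6 × 250 = 6,650.
The optimal lot size = √(2DS/H) = √(2 × 6,650 × 298 / 8.08) ≈ 700.37.
Cycle time = Q*/D × 250 = 700.37 / 6,650 × 250 ≈ 26.330 days.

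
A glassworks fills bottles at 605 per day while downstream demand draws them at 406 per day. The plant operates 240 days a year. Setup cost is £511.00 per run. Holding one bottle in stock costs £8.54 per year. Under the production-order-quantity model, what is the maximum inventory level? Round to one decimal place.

Annual demand D = 406 × 240 = 97,440.
Production build-up factor (1 − d/p) = 1 − 406/605 = 0.3289.
Q* = √(2DS / (H(1 − d/p))) = √(2 × 97,440 × 511 / (8.54 × 0.3289)).
= √(99,583,680 / 2.809) ≈ 5954.102.
Maximum inventory = Q*(1 − d/p) = 5954.102 × 0.3289 ≈ 1958.457.

I_max ≈ 1,958.5 bottles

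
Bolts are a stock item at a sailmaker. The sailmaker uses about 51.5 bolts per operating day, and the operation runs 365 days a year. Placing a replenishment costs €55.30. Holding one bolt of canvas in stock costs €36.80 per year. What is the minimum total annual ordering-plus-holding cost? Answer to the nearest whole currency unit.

TC* ≈ €8,747

Annual demand D = 51.5 × 365 = 18,797.5.
The optimal lot size = √(2DS/H) = √(2 × 18,797.5 × 55.3 / 36.8) ≈ 237.69.
At Q*, ordering cost (D/Q*)S equals holding cost (Q*/2)H, each = √(DSH/2).
Minimum total = √(2DSH) = √(2 × 18,797.5 × 55.3 × 36.8) ≈ 8746.847.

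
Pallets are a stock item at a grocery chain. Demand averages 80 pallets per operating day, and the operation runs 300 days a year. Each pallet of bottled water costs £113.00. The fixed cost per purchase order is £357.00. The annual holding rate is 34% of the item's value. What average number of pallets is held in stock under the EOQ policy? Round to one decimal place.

Annual demand D = 80 × 300 = 24,000.
Holding cost H = 0.34 × £113.00 = £38.4200 per unit per year.
EOQ = √(2DS/H) = √(2 × 24,000 × 357 / 38.42) ≈ 667.85.
Average inventory = Q*/2 ≈ 667.85 / 2 = 333.923.

Average inventory ≈ 333.9 pallets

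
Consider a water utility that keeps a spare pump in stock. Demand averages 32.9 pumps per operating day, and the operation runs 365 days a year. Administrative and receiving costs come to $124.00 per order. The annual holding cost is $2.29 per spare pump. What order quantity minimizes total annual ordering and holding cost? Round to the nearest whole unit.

Annual demand D = 32.9 × 365 = 12,008.5.
EOQ = √(2DS / H) = √(2 × 12,008.5 × 124 / 2.29).
= √(2,978,108 / 2.29) = √1,300,483.8428 ≈ 1140.388.

Q* ≈ 1,140 pumps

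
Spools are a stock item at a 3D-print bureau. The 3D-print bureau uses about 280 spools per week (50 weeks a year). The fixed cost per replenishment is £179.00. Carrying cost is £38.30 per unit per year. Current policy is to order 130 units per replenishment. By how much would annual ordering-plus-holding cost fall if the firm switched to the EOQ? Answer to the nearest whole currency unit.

Extra cost ≈ £7,911 per year

Annual demand D = 280 × 50 = 14,000.
EOQ = √(2DS/H) = √(2 × 14,000 × 179 / 38.3) ≈ 361.75.
Cost at Q* = (D/Q*)S + (Q*/2)H = √(2DSH) ≈ £13,854.95.
Cost at Q = 130: (14,000/130)×179 + (130/2)×38.3 = £19,276.92 + £2,489.50 = £21,766.42.
Excess = £21,766.42 − £13,854.95 = £7,911.47.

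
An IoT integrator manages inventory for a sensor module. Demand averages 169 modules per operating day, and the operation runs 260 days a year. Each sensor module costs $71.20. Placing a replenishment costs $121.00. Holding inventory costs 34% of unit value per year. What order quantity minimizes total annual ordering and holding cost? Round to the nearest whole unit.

Q* ≈ 663 modules

Annual demand D = 169 × 260 = 43,940.
Holding cost H = 0.34 × $71.20 = $24.2080 per unit per year.
EOQ = √(2DS / H) = √(2 × 43,940 × 121 / 24.208).
= √(10,633,480 / 24.208) = √439,254.7918 ≈ 662.763.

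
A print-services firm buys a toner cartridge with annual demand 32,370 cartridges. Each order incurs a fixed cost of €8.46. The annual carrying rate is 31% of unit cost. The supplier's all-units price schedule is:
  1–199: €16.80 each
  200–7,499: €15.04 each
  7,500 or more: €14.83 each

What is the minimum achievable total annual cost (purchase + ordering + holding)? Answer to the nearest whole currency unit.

TC* ≈ €488,443

Holding cost per unit per year at price C is H = 0.31·C.
For each price level, check whether its EOQ is feasible; otherwise the best quantity at that price is the breakpoint.
Tier 1 (€16.80): EOQ = 324.3 exceeds tier's upper bound 199, so this tier is dominated.
EOQ at €15.04 = 342.7 (feasible in tier 2): TC = 32,370×€15.04 + (32,370/342.7)×8.46 + (342.7/2)×0.31×€15.04 = €488,442.80.
EOQ at €14.83 = 345.2 < 7500, so use break Q=7500: TC = 32,370×€14.83 + (32,370/7500.0)×8.46 + (7500.0/2)×0.31×€14.83 = €497,323.49.
Lowest total cost among the candidates is at Q = 342.7.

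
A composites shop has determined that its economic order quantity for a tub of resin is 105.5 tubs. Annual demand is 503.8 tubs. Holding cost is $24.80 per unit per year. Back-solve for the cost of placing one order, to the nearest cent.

The basic EOQ model gives Q* = √(2DS/H); rearrange for the unknown.
From Q* = √(2DS/H): S = Q*²H / (2D) = 105.5² × 24.8 / (2 × 503.8) = 273.9482.

S ≈ $273.95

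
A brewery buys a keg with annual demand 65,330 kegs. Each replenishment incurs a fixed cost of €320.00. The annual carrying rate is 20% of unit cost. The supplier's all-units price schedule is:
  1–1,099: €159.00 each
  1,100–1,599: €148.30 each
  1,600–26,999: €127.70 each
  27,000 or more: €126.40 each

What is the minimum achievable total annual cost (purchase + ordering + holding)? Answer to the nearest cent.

TC* ≈ €8,376,139.00

Holding cost per unit per year at price C is H = 0.20·C.
Evaluate total cost at each tier's feasible EOQ or, if the EOQ is below the tier, at the tier's minimum quantity.
Tier 1 (€159.00): EOQ = 1146.7 exceeds tier's upper bound 1099, so this tier is dominated.
EOQ at €148.30 = 1187.3 (feasible in tier 2): TC = 65,330×€148.30 + (65,330/1187.3)×320 + (1187.3/2)×0.20×€148.30 = €9,723,654.34.
EOQ at €127.70 = 1279.5 < 1600, so use break Q=1600: TC = 65,330×€127.70 + (65,330/1600.0)×320 + (1600.0/2)×0.20×€127.70 = €8,376,139.00.
EOQ at €126.40 = 1286.0 < 27000, so use break Q=27000: TC = 65,330×€126.40 + (65,330/27000.0)×320 + (27000.0/2)×0.20×€126.40 = €8,599,766.28.
Lowest total cost among the candidates is at Q = 1600.0.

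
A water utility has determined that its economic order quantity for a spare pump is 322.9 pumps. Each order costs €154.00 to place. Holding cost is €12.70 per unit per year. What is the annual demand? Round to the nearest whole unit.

D ≈ 4,299 pumps per year

The basic EOQ model gives Q* = √(2DS/H); rearrange for the unknown.
From Q* = √(2DS/H): D = Q*²H / (2S) = 322.9² × 12.7 / (2 × 154) = 4299.214.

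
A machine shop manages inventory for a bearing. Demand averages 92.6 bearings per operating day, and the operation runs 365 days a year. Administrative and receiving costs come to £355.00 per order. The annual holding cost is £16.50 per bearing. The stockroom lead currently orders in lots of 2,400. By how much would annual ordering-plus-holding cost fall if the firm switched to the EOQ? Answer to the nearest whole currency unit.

Annual demand D = 92.6 × 365 = 33,799.
EOQ = √(2DS/H) = √(2 × 33,799 × 355 / 16.5) ≈ 1205.98.
Cost at Q* = (D/Q*)S + (Q*/2)H = √(2DSH) ≈ £19,898.63.
Cost at Q = 2,400: (33,799/2,400)×355 + (2,400/2)×16.5 = £4,999.44 + £19,800.00 = £24,799.44.
Excess = £24,799.44 − £19,898.63 = £4,900.81.

Extra cost ≈ £4,901 per year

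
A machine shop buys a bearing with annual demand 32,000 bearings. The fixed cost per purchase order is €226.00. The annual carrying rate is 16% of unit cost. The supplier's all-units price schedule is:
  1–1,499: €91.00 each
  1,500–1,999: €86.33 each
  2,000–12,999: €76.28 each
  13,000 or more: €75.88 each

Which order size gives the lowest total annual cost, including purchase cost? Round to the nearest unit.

Holding cost per unit per year at price C is H = 0.16·C.
For each price level, check whether its EOQ is feasible; otherwise the best quantity at that price is the breakpoint.
EOQ at €91.00 = 996.7 (feasible in tier 1): TC = 32,000×€91.00 + (32,000/996.7)×226 + (996.7/2)×0.16×€91.00 = €2,926,511.92.
EOQ at €86.33 = 1023.3 < 1500, so use break Q=1500: TC = 32,000×€86.33 + (32,000/1500.0)×226 + (1500.0/2)×0.16×€86.33 = €2,777,740.93.
EOQ at €76.28 = 1088.6 < 2000, so use break Q=2000: TC = 32,000×€76.28 + (32,000/2000.0)×226 + (2000.0/2)×0.16×€76.28 = €2,456,780.80.
EOQ at €75.88 = 1091.5 < 13000, so use break Q=13000: TC = 32,000×€75.88 + (32,000/13000.0)×226 + (13000.0/2)×0.16×€75.88 = €2,507,631.51.
Lowest total cost is €2,456,780.80 at Q = 2000.0.

Q* ≈ 2,000 bearings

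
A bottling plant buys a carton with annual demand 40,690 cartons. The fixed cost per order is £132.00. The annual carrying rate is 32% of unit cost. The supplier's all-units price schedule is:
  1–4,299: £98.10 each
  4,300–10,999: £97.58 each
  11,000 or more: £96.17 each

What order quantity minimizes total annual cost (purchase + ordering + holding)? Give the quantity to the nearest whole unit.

Q* ≈ 585 cartons

Holding cost per unit per year at price C is H = 0.32·C.
Candidates are each tier's EOQ (if it falls in that tier) and each price-break quantity.
EOQ at £98.10 = 585.0 (feasible in tier 1): TC = 40,690×£98.10 + (40,690/585.0)×132 + (585.0/2)×0.32×£98.10 = £4,010,052.49.
EOQ at £97.58 = 586.5 < 4300, so use break Q=4300: TC = 40,690×£97.58 + (40,690/4300.0)×132 + (4300.0/2)×0.32×£97.58 = £4,038,914.33.
EOQ at £96.17 = 590.8 < 11000, so use break Q=11000: TC = 40,690×£96.17 + (40,690/11000.0)×132 + (11000.0/2)×0.32×£96.17 = £4,082,904.78.
Lowest total cost is £4,010,052.49 at Q = 585.0.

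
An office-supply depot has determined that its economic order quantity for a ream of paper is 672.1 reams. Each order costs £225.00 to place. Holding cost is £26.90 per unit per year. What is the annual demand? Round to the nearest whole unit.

D ≈ 27,003 reams per year

The basic EOQ model gives Q* = √(2DS/H); rearrange for the unknown.
From Q* = √(2DS/H): D = Q*²H / (2S) = 672.1² × 26.9 / (2 × 225) = 27002.723.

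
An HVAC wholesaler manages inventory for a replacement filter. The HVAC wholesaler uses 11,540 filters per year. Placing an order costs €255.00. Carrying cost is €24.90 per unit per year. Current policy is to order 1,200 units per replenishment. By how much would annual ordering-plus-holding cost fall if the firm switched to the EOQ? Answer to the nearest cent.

EOQ = √(2DS/H) = √(2 × 11,540 × 255 / 24.9) ≈ 486.17.
Cost at Q* = (D/Q*)S + (Q*/2)H = √(2DSH) ≈ €12,105.64.
Cost at Q = 1,200: (11,540/1,200)×255 + (1,200/2)×24.9 = €2,452.25 + €14,940.00 = €17,392.25.
Excess = €17,392.25 − €12,105.64 = €5,286.61.

Extra cost ≈ €5,286.61 per year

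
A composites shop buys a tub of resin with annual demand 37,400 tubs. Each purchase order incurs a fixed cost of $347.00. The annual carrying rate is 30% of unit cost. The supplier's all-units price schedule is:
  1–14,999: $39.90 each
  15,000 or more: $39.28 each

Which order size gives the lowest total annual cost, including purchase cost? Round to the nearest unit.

Holding cost per unit per year at price C is H = 0.30·C.
For each price level, check whether its EOQ is feasible; otherwise the best quantity at that price is the breakpoint.
EOQ at $39.90 = 1472.5 (feasible in tier 1): TC = 37,400×$39.90 + (37,400/1472.5)×347 + (1472.5/2)×0.30×$39.90 = $1,509,886.36.
EOQ at $39.28 = 1484.1 < 15000, so use break Q=15000: TC = 37,400×$39.28 + (37,400/15000.0)×347 + (15000.0/2)×0.30×$39.28 = $1,558,317.19.
Lowest total cost is $1,509,886.36 at Q = 1472.5.

Q* ≈ 1,473 tubs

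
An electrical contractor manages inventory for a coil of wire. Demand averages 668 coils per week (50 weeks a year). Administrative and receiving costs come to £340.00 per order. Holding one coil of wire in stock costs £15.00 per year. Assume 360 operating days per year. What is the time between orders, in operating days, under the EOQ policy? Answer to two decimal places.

T ≈ 13.26 days

Annual demand D = 668 × 50 = 33,400.
Q* = √(2DS/H) = √(2 × 33,400 × 340 / 15) ≈ 1230.50.
Cycle time = Q*/D × 360 = 1230.50 / 33,400 × 360 ≈ 13.263 days.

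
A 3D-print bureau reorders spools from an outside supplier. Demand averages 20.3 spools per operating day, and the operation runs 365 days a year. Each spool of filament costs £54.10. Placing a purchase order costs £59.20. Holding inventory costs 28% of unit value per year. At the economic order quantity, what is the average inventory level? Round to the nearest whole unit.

Annual demand D = 20.3 × 365 = 7,409.5.
Holding cost H = 0.28 × £54.10 = £15.1480 per unit per year.
Q* = √(2DS/H) = √(2 × 7,409.5 × 59.2 / 15.148) ≈ 240.65.
Average inventory = Q*/2 ≈ 240.65 / 2 = 120.327.

Average inventory ≈ 120 spools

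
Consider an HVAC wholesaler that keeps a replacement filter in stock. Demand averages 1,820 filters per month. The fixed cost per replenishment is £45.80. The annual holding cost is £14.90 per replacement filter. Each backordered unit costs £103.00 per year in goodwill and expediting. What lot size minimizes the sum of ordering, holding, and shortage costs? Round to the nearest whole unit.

Annual demand D = 1,820 × 12 = 21,840.
With planned backorders, Q* = √(2DS/H) · √((H+B)/B).
√(2DS/H) = √(2 × 21,840 × 45.8 / 14.9) = 366.421.
√((H+B)/B) = √((14.9+103)/103) = 1.0699.
Q* ≈ 392.030.

Q* ≈ 392 filters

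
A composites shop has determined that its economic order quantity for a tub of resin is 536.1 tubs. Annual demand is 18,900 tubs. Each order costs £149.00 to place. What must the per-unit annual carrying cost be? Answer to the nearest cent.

H ≈ £19.60

The basic EOQ model gives Q* = √(2DS/H); rearrange for the unknown.
From Q* = √(2DS/H): H = 2DS / Q*² = 2 × 18,900 × 149 / 536.1² = 19.5969.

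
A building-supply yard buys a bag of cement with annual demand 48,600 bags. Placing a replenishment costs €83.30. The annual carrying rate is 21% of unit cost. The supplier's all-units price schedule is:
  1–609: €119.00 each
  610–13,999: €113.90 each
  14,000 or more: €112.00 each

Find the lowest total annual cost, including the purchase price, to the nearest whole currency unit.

TC* ≈ €5,549,472

Holding cost per unit per year at price C is H = 0.21·C.
Candidates are each tier's EOQ (if it falls in that tier) and each price-break quantity.
EOQ at €119.00 = 569.2 (feasible in tier 1): TC = 48,600×€119.00 + (48,600/569.2)×83.3 + (569.2/2)×0.21×€119.00 = €5,797,624.56.
EOQ at €113.90 = 581.8 < 610, so use break Q=610: TC = 48,600×€113.90 + (48,600/610.0)×83.3 + (610.0/2)×0.21×€113.90 = €5,549,471.98.
EOQ at €112.00 = 586.7 < 14000, so use break Q=14000: TC = 48,600×€112.00 + (48,600/14000.0)×83.3 + (14000.0/2)×0.21×€112.00 = €5,608,129.17.
Lowest total cost among the candidates is at Q = 610.0.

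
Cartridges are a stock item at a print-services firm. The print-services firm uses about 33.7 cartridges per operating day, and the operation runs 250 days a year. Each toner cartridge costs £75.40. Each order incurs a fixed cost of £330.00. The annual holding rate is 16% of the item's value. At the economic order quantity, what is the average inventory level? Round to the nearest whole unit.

Average inventory ≈ 339 cartridges

Annual demand D = 33.7 × 250 = 8,425.
Holding cost H = 0.16 × £75.40 = £12.0640 per unit per year.
EOQ = √(2DS/H) = √(2 × 8,425 × 330 / 12.064) ≈ 678.91.
Average inventory = Q*/2 ≈ 678.91 / 2 = 339.454.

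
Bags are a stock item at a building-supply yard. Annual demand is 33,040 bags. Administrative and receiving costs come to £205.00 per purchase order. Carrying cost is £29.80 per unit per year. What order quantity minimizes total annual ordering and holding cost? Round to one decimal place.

Q* ≈ 674.2 bags

EOQ = √(2DS / H) = √(2 × 33,040 × 205 / 29.8).
= √(13,546,400 / 29.8) = √454,577.1812 ≈ 674.223.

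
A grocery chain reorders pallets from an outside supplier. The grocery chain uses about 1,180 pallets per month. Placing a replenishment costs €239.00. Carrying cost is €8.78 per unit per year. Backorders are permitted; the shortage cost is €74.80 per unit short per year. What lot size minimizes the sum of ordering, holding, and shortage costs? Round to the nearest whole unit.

Annual demand D = 1,180 × 12 = 14,160.
With planned backorders, Q* = √(2DS/H) · √((H+B)/B).
√(2DS/H) = √(2 × 14,160 × 239 / 8.78) = 878.008.
√((H+B)/B) = √((8.78+74.8)/74.8) = 1.0571.
Q* ≈ 928.108.

Q* ≈ 928 pallets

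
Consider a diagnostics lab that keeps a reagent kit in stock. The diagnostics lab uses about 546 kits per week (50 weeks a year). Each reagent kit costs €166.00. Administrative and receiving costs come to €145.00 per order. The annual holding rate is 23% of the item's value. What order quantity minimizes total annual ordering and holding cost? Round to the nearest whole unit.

Annual demand D = 546 × 50 = 27,300.
Holding cost H = 0.23 × €166.00 = €38.1800 per unit per year.
EOQ = √(2DS / H) = √(2 × 27,300 × 145 / 38.18).
= √(7,917,000 / 38.18) = √207,359.8743 ≈ 455.368.

Q* ≈ 455 kits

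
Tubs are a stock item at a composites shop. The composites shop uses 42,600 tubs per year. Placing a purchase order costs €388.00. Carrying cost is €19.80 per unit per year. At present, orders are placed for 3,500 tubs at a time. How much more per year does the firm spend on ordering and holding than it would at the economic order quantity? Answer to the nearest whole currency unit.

Extra cost ≈ €13,789 per year

EOQ = √(2DS/H) = √(2 × 42,600 × 388 / 19.8) ≈ 1292.12.
Cost at Q* = (D/Q*)S + (Q*/2)H = √(2DSH) ≈ €25,583.99.
Cost at Q = 3,500: (42,600/3,500)×388 + (3,500/2)×19.8 = €4,722.51 + €34,650.00 = €39,372.51.
Excess = €39,372.51 − €25,583.99 = €13,788.53.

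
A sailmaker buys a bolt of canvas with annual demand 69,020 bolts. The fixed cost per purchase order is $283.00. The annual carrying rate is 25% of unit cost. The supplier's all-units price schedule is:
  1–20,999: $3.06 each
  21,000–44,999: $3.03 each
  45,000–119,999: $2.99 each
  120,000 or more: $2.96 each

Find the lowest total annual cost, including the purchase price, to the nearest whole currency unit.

TC* ≈ $216,668

Holding cost per unit per year at price C is H = 0.25·C.
Evaluate total cost at each tier's feasible EOQ or, if the EOQ is below the tier, at the tier's minimum quantity.
EOQ at $3.06 = 7146.0 (feasible in tier 1): TC = 69,020×$3.06 + (69,020/7146.0)×283 + (7146.0/2)×0.25×$3.06 = $216,667.91.
EOQ at $3.03 = 7181.3 < 21000, so use break Q=21000: TC = 69,020×$3.03 + (69,020/21000.0)×283 + (21000.0/2)×0.25×$3.03 = $218,014.48.
EOQ at $2.99 = 7229.2 < 45000, so use break Q=45000: TC = 69,020×$2.99 + (69,020/45000.0)×283 + (45000.0/2)×0.25×$2.99 = $223,622.61.
EOQ at $2.96 = 7265.7 < 120000, so use break Q=120000: TC = 69,020×$2.96 + (69,020/120000.0)×283 + (120000.0/2)×0.25×$2.96 = $248,861.97.
Lowest total cost among the candidates is at Q = 7146.0.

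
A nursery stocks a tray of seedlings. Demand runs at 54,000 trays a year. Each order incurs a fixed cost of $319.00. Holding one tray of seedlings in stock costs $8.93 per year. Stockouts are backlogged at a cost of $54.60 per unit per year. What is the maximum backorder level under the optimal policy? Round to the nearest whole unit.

With planned backorders, Q* = √(2DS/H) · √((H+B)/B).
√(2DS/H) = √(2 × 54,000 × 319 / 8.93) = 1964.181.
√((H+B)/B) = √((8.93+54.6)/54.6) = 1.0787.
Q* ≈ 2118.725.
S* = Q* · H/(H+B) = 2118.725 × 8.93/63.53 ≈ 297.815.

S* ≈ 298 trays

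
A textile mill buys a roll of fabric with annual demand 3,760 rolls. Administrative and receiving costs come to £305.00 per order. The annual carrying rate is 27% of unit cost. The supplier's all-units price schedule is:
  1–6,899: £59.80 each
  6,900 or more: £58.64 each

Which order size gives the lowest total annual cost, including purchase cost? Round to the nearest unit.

Holding cost per unit per year at price C is H = 0.27·C.
For each price level, check whether its EOQ is feasible; otherwise the best quantity at that price is the breakpoint.
EOQ at £59.80 = 376.9 (feasible in tier 1): TC = 3,760×£59.80 + (3,760/376.9)×305 + (376.9/2)×0.27×£59.80 = £230,933.43.
EOQ at £58.64 = 380.6 < 6900, so use break Q=6900: TC = 3,760×£58.64 + (3,760/6900.0)×305 + (6900.0/2)×0.27×£58.64 = £275,275.76.
Lowest total cost is £230,933.43 at Q = 376.9.

Q* ≈ 377 rolls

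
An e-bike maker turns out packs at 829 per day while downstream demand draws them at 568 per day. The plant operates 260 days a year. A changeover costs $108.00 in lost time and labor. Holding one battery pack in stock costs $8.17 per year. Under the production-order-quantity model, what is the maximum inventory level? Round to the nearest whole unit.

I_max ≈ 1,109 packs

Annual demand D = 568 × 260 = 147,680.
Production build-up factor (1 − d/p) = 1 − 568/829 = 0.3148.
Q* = √(2DS / (H(1 − d/p))) = √(2 × 147,680 × 108 / (8.17 × 0.3148)).
= √(31,898,880 / 2.5722) ≈ 3521.549.
Maximum inventory = Q*(1 − d/p) = 3521.549 × 0.3148 ≈ 1108.714.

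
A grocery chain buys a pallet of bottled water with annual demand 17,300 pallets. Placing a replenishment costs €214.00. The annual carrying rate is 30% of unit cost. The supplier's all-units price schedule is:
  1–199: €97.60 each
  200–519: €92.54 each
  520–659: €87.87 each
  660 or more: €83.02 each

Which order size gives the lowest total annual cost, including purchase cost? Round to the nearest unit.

Q* ≈ 660 pallets

Holding cost per unit per year at price C is H = 0.30·C.
For each price level, check whether its EOQ is feasible; otherwise the best quantity at that price is the breakpoint.
Tier 1 (€97.60): EOQ = 502.9 exceeds tier's upper bound 199, so this tier is dominated.
EOQ at €92.54 = 516.4 (feasible in tier 2): TC = 17,300×€92.54 + (17,300/516.4)×214 + (516.4/2)×0.30×€92.54 = €1,615,279.40.
EOQ at €87.87 = 530.0 (feasible in tier 3): TC = 17,300×€87.87 + (17,300/530.0)×214 + (530.0/2)×0.30×€87.87 = €1,534,121.95.
EOQ at €83.02 = 545.2 < 660, so use break Q=660: TC = 17,300×€83.02 + (17,300/660.0)×214 + (660.0/2)×0.30×€83.02 = €1,450,074.37.
Lowest total cost is €1,450,074.37 at Q = 660.0.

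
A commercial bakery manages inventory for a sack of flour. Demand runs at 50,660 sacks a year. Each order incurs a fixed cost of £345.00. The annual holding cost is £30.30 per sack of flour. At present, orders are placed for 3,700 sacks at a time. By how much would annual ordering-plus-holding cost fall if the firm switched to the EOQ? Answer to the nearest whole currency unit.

Extra cost ≈ £28,234 per year

EOQ = √(2DS/H) = √(2 × 50,660 × 345 / 30.3) ≈ 1074.08.
Cost at Q* = (D/Q*)S + (Q*/2)H = √(2DSH) ≈ £32,544.56.
Cost at Q = 3,700: (50,660/3,700)×345 + (3,700/2)×30.3 = £4,723.70 + £56,055.00 = £60,778.70.
Excess = £60,778.70 − £32,544.56 = £28,234.14.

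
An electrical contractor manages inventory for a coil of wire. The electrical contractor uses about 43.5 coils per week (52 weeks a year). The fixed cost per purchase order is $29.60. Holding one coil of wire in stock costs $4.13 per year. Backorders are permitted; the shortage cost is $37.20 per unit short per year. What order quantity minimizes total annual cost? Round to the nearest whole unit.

Annual demand D = 43.5 × 52 = 2,262.
With planned backorders, Q* = √(2DS/H) · √((H+B)/B).
√(2DS/H) = √(2 × 2,262 × 29.6 / 4.13) = 180.066.
√((H+B)/B) = √((4.13+37.2)/37.2) = 1.0541.
Q* ≈ 189.799.

Q* ≈ 190 coils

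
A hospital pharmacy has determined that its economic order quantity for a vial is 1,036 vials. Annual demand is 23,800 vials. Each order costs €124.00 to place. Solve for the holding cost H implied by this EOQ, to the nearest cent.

H ≈ €5.50

The basic EOQ model gives Q* = √(2DS/H); rearrange for the unknown.
From Q* = √(2DS/H): H = 2DS / Q*² = 2 × 23,800 × 124 / 1,036² = 5.4993.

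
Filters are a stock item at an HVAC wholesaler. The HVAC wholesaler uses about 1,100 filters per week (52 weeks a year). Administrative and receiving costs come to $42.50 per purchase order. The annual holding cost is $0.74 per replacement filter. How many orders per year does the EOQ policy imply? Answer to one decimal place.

N ≈ 22.3 orders per year

Annual demand D = 1,100 × 52 = 57,200.
The optimal lot size = √(2DS/H) = √(2 × 57,200 × 42.5 / 0.74) ≈ 2563.25.
Orders per year = D / Q* = 57,200 / 2563.25 ≈ 22.315.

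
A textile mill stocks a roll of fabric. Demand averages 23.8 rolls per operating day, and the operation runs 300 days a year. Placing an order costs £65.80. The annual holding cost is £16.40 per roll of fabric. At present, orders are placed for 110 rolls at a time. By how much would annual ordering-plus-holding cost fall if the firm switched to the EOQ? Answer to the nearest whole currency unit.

Extra cost ≈ £1,247 per year

Annual demand D = 23.8 × 300 = 7,140.
EOQ = √(2DS/H) = √(2 × 7,140 × 65.8 / 16.4) ≈ 239.36.
Cost at Q* = (D/Q*)S + (Q*/2)H = √(2DSH) ≈ £3,925.54.
Cost at Q = 110: (7,140/110)×65.8 + (110/2)×16.4 = £4,271.02 + £902.00 = £5,173.02.
Excess = £5,173.02 − £3,925.54 = £1,247.48.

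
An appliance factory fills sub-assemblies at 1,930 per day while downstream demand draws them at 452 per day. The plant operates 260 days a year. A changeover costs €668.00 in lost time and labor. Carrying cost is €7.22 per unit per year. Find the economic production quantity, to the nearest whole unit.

Annual demand D = 452 × 260 = 117,520.
Production build-up factor (1 − d/p) = 1 − 452/1,930 = 0.7658.
Q* = √(2DS / (H(1 − d/p))) = √(2 × 117,520 × 668 / (7.22 × 0.7658)).
= √(157,006,720 / 5.5291) ≈ 5328.831.

Q* ≈ 5,329 sub-assemblies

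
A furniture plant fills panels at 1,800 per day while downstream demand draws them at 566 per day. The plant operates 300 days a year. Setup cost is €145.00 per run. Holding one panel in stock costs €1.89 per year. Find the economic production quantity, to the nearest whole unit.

Annual demand D = 566 × 300 = 169,800.
Production build-up factor (1 − d/p) = 1 − 566/1,800 = 0.6856.
Q* = √(2DS / (H(1 − d/p))) = √(2 × 169,800 × 145 / (1.89 × 0.6856)).
= √(49,242,000 / 1.2957) ≈ 6164.752.

Q* ≈ 6,165 panels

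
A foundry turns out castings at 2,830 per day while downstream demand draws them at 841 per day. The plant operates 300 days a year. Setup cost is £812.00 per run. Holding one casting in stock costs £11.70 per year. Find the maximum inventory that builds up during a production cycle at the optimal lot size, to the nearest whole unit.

Annual demand D = 841 × 300 = 252,300.
Production build-up factor (1 − d/p) = 1 − 841/2,830 = 0.7028.
Q* = √(2DS / (H(1 − d/p))) = √(2 × 252,300 × 812 / (11.7 × 0.7028)).
= √(409,735,200 / 8.2231) ≈ 7058.859.
Maximum inventory = Q*(1 − d/p) = 7058.859 × 0.7028 ≈ 4961.156.

I_max ≈ 4,961 castings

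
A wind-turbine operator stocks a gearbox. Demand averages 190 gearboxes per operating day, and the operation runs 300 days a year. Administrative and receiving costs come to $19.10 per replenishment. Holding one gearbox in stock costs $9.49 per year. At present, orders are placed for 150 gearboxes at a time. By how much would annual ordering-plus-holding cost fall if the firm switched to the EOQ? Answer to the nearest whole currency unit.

Extra cost ≈ $3,424 per year

Annual demand D = 190 × 300 = 57,000.
EOQ = √(2DS/H) = √(2 × 57,000 × 19.1 / 9.49) ≈ 479.00.
Cost at Q* = (D/Q*)S + (Q*/2)H = √(2DSH) ≈ $4,545.72.
Cost at Q = 150: (57,000/150)×19.1 + (150/2)×9.49 = $7,258.00 + $711.75 = $7,969.75.
Excess = $7,969.75 − $4,545.72 = $3,424.03.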